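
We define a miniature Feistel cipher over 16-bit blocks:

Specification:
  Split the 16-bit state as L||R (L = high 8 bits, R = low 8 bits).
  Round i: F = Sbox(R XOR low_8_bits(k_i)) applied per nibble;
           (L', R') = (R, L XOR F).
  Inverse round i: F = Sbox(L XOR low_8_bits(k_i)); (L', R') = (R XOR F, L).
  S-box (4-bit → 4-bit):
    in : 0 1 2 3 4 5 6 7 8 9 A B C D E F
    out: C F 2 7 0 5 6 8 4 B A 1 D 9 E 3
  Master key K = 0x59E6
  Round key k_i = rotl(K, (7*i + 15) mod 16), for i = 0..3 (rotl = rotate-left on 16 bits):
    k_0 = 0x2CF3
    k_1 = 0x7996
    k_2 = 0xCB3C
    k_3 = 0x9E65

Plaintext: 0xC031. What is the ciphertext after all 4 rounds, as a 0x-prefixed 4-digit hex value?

s_0 = plaintext = 0xC031
s_1 = Round(s_0, k_0) = 0x3112
s_2 = Round(s_1, k_1) = 0x1271
s_3 = Round(s_2, k_2) = 0x711B
s_4 = Round(s_3, k_3) = 0x1BFF

0x1BFF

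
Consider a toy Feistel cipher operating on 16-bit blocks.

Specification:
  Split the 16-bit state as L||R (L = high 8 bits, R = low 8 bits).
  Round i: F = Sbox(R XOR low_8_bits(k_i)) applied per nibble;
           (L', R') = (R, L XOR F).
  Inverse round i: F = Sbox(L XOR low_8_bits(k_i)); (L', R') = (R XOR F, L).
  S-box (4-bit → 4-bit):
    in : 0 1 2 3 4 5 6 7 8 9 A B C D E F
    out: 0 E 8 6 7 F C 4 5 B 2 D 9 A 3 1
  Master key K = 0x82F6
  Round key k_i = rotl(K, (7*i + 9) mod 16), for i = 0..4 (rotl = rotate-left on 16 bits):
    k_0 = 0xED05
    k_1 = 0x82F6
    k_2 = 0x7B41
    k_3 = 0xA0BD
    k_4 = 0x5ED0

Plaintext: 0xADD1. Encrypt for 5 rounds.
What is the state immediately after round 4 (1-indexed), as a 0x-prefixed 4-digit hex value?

s_0 = plaintext = 0xADD1
s_1 = Round(s_0, k_0) = 0xD10A
s_2 = Round(s_1, k_1) = 0x0AC8
s_3 = Round(s_2, k_2) = 0xC851
s_4 = Round(s_3, k_3) = 0x51F1
s_5 = Round(s_4, k_4) = 0xF1DF

0x51F1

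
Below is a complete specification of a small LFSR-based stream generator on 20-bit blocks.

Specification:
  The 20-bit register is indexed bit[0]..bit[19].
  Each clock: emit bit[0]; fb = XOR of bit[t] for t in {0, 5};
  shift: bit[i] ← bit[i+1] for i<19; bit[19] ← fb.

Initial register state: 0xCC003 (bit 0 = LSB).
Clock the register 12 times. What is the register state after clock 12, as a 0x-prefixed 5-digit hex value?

reg_0 = 0xCC003
clock 1: out=1, reg = 0xE6001
clock 2: out=1, reg = 0xF3000
clock 3: out=0, reg = 0x79800
clock 4: out=0, reg = 0x3CC00
clock 5: out=0, reg = 0x1E600
clock 6: out=0, reg = 0x0F300
clock 7: out=0, reg = 0x07980
clock 8: out=0, reg = 0x03CC0
clock 9: out=0, reg = 0x01E60
clock 10: out=0, reg = 0x80F30
clock 11: out=0, reg = 0xC0798
clock 12: out=0, reg = 0x603CC

0x603CC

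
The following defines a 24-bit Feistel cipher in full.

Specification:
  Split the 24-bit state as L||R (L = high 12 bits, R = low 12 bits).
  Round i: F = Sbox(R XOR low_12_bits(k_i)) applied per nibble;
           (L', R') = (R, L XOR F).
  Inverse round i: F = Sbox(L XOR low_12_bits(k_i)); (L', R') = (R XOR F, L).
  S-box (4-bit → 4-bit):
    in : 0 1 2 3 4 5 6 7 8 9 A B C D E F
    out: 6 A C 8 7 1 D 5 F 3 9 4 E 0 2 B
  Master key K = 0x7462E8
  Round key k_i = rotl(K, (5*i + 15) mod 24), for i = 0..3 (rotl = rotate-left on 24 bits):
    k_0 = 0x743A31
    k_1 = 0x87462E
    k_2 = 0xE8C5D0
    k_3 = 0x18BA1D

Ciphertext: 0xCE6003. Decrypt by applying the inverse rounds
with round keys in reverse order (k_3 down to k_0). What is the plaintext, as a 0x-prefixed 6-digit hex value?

s_0 = ciphertext = 0xCE6003
s_1 = InvRound(s_0, k_3) = 0xDB7CE6
s_2 = InvRound(s_1, k_2) = 0x333DB7
s_3 = InvRound(s_2, k_1) = 0xC17333
s_4 = InvRound(s_3, k_0) = 0xEFEC17

0xEFEC17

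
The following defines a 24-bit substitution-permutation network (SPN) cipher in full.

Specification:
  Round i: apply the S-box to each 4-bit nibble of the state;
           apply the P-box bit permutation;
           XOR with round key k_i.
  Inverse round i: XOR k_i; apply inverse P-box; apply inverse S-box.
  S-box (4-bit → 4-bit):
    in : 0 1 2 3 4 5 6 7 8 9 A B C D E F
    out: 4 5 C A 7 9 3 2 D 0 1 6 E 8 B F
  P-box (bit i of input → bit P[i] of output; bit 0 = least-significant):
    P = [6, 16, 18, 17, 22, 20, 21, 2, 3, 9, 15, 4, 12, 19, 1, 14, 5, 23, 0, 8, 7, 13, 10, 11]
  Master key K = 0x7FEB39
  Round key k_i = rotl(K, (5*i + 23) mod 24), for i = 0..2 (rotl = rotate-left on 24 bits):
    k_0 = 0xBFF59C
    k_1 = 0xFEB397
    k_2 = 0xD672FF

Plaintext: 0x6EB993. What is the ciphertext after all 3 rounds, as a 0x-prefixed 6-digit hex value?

s_0 = plaintext = 0x6EB993
s_1 = Round(s_0, k_0) = 0x34D43E
s_2 = Round(s_1, k_1) = 0x6D59FA
s_3 = Round(s_2, k_2) = 0xA6033B

0xA6033B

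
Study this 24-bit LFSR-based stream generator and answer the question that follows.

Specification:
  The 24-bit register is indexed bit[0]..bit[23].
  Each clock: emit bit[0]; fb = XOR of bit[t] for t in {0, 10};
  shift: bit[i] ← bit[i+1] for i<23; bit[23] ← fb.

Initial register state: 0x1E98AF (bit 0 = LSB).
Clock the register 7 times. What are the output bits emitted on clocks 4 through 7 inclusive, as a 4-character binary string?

reg_0 = 0x1E98AF
clock 1: out=1, reg = 0x8F4C57
clock 2: out=1, reg = 0x47A62B
clock 3: out=1, reg = 0x23D315
clock 4: out=1, reg = 0x91E98A
clock 5: out=0, reg = 0x48F4C5
clock 6: out=1, reg = 0x247A62
clock 7: out=0, reg = 0x123D31

1010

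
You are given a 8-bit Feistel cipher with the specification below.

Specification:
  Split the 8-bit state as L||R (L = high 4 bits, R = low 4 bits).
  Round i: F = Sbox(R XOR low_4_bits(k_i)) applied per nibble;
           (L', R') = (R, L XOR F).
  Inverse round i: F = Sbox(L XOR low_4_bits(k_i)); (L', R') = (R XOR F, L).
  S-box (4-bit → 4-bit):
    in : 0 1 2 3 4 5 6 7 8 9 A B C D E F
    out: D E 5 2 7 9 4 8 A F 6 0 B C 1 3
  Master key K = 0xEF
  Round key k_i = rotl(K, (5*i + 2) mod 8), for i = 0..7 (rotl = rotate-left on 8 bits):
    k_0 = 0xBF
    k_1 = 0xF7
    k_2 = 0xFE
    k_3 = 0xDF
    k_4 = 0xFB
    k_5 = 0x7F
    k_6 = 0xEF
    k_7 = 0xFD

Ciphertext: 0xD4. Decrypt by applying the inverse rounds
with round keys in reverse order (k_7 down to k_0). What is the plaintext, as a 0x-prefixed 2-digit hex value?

0xD9

s_0 = ciphertext = 0xD4
s_1 = InvRound(s_0, k_7) = 0x9D
s_2 = InvRound(s_1, k_6) = 0x99
s_3 = InvRound(s_2, k_5) = 0xD9
s_4 = InvRound(s_3, k_4) = 0xDD
s_5 = InvRound(s_4, k_3) = 0x8D
s_6 = InvRound(s_5, k_2) = 0x98
s_7 = InvRound(s_6, k_1) = 0x99
s_8 = InvRound(s_7, k_0) = 0xD9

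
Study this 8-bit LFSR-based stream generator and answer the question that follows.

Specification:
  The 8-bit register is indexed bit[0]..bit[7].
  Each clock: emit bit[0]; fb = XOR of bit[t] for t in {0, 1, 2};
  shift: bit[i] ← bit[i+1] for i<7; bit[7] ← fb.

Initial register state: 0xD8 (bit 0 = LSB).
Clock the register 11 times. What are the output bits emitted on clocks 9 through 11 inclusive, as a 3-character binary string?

010

reg_0 = 0xD8
clock 1: out=0, reg = 0x6C
clock 2: out=0, reg = 0xB6
clock 3: out=0, reg = 0x5B
clock 4: out=1, reg = 0x2D
clock 5: out=1, reg = 0x16
clock 6: out=0, reg = 0x0B
clock 7: out=1, reg = 0x05
clock 8: out=1, reg = 0x02
clock 9: out=0, reg = 0x81
clock 10: out=1, reg = 0xC0
clock 11: out=0, reg = 0x60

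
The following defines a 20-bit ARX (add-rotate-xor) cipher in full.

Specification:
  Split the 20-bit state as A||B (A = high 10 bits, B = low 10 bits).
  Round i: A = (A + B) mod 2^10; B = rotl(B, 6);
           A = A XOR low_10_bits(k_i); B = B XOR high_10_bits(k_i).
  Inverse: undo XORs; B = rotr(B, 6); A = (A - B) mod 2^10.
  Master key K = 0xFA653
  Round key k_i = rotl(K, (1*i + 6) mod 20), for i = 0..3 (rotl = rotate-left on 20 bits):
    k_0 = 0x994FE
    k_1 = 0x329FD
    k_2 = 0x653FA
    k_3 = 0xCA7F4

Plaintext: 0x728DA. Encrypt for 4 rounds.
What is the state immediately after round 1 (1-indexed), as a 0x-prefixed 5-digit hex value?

0x968E8

s_0 = plaintext = 0x728DA
s_1 = Round(s_0, k_0) = 0x968E8
s_2 = Round(s_1, k_1) = 0xAFEC4
s_3 = Round(s_2, k_2) = 0x9E4B8
s_4 = Round(s_3, k_3) = 0x31522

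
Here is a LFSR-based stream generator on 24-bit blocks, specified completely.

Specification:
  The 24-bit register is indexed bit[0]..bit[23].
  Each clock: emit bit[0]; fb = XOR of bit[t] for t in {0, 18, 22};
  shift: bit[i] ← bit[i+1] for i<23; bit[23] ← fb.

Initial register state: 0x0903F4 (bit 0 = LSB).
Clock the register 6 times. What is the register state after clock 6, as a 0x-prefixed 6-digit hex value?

reg_0 = 0x0903F4
clock 1: out=0, reg = 0x0481FA
clock 2: out=0, reg = 0x8240FD
clock 3: out=1, reg = 0xC1207E
clock 4: out=0, reg = 0xE0903F
clock 5: out=1, reg = 0x70481F
clock 6: out=1, reg = 0x38240F

0x38240F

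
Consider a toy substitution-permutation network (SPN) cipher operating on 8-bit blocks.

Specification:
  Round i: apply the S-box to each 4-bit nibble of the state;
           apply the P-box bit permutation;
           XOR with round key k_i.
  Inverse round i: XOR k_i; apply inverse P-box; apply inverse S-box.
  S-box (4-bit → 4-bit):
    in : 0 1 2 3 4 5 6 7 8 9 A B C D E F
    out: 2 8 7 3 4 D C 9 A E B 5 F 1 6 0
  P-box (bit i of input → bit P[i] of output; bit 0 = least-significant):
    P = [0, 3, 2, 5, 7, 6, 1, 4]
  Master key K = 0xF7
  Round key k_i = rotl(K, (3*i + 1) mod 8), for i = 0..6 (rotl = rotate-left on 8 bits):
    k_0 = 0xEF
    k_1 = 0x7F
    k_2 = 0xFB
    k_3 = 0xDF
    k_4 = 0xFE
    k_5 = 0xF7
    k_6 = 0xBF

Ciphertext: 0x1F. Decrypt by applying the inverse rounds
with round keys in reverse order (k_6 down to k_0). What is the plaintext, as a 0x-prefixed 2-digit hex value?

s_0 = ciphertext = 0x1F
s_1 = InvRound(s_0, k_6) = 0xD1
s_2 = InvRound(s_1, k_5) = 0x46
s_3 = InvRound(s_2, k_4) = 0x78
s_4 = InvRound(s_3, k_3) = 0xB5
s_5 = InvRound(s_4, k_2) = 0xEE
s_6 = InvRound(s_5, k_1) = 0x7D
s_7 = InvRound(s_6, k_0) = 0x5F

0x5F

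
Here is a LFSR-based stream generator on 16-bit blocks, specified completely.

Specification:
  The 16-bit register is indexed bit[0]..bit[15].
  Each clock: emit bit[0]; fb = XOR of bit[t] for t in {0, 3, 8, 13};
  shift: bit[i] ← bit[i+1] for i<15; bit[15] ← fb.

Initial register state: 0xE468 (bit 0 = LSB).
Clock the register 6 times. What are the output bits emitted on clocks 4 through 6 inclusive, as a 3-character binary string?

reg_0 = 0xE468
clock 1: out=0, reg = 0x7234
clock 2: out=0, reg = 0xB91A
clock 3: out=0, reg = 0xDC8D
clock 4: out=1, reg = 0x6E46
clock 5: out=0, reg = 0xB723
clock 6: out=1, reg = 0xDB91

101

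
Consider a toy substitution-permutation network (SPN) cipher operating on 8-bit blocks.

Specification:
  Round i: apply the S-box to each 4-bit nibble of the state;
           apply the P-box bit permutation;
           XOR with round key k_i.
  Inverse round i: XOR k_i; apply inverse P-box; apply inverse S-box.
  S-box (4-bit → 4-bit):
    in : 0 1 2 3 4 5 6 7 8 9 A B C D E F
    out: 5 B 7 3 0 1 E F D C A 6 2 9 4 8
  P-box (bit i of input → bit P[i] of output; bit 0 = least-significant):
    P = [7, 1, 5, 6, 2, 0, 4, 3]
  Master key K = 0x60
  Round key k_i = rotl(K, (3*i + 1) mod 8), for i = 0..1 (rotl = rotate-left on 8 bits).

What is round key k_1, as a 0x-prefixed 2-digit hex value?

0x06

K = 0x60
k_0 = rotl(K, (3*0+1) mod 8) = rotl(K, 1) = 0xC0
k_1 = rotl(K, (3*1+1) mod 8) = rotl(K, 4) = 0x06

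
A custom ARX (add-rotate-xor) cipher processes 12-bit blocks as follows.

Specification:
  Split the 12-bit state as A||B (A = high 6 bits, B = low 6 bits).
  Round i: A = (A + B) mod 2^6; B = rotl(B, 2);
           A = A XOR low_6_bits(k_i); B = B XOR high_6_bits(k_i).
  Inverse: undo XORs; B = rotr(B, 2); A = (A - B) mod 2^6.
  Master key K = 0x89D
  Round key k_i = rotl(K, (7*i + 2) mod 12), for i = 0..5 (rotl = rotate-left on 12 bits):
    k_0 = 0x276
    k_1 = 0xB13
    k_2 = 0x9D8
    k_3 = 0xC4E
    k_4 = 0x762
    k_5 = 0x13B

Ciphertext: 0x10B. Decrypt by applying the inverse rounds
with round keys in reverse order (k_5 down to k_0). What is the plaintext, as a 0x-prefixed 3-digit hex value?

0xEA1

s_0 = ciphertext = 0x10B
s_1 = InvRound(s_0, k_5) = 0x333
s_2 = InvRound(s_1, k_4) = 0x0EB
s_3 = InvRound(s_2, k_3) = 0x9E6
s_4 = InvRound(s_3, k_2) = 0xBD0
s_5 = InvRound(s_4, k_1) = 0xB4F
s_6 = InvRound(s_5, k_0) = 0xEA1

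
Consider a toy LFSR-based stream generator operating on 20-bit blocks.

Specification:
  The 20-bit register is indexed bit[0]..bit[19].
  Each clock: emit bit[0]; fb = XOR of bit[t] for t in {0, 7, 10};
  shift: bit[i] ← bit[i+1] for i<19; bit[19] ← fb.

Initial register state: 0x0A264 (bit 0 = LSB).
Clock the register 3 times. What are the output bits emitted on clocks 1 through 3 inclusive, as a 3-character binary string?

reg_0 = 0x0A264
clock 1: out=0, reg = 0x05132
clock 2: out=0, reg = 0x02899
clock 3: out=1, reg = 0x0144C

001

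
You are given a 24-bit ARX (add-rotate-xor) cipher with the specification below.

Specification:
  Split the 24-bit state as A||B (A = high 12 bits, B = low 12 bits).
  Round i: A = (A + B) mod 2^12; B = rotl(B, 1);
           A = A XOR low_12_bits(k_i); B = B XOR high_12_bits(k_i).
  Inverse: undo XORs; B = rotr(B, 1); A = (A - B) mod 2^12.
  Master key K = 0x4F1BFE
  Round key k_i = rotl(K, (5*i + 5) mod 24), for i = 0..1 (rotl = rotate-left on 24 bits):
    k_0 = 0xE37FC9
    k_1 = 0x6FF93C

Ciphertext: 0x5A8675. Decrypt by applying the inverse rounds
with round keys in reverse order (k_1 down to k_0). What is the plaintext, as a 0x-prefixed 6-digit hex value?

s_0 = ciphertext = 0x5A8675
s_1 = InvRound(s_0, k_1) = 0xC4F045
s_2 = InvRound(s_1, k_0) = 0xC4D739

0xC4D739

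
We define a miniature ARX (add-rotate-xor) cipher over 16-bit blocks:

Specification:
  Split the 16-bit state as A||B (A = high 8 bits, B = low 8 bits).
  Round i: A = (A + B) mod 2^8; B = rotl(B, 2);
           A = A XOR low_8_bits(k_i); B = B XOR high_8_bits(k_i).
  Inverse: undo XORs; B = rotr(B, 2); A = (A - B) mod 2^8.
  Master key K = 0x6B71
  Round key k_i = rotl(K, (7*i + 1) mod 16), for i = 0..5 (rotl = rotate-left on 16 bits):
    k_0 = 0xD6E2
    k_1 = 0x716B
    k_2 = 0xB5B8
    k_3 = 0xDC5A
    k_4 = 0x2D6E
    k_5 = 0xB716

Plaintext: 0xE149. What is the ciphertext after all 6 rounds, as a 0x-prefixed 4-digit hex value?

s_0 = plaintext = 0xE149
s_1 = Round(s_0, k_0) = 0xC8F3
s_2 = Round(s_1, k_1) = 0xD0BE
s_3 = Round(s_2, k_2) = 0x364F
s_4 = Round(s_3, k_3) = 0xDFE1
s_5 = Round(s_4, k_4) = 0xAEAA
s_6 = Round(s_5, k_5) = 0x4E1D

0x4E1D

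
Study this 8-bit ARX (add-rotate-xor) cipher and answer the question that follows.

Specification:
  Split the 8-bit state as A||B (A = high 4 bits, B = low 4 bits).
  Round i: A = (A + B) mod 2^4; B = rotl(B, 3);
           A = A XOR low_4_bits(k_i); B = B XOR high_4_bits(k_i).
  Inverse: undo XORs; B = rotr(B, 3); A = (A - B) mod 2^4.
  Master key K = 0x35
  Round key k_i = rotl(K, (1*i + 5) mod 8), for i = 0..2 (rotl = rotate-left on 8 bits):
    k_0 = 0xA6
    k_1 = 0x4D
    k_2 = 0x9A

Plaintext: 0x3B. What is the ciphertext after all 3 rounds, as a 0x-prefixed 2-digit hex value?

0xB6

s_0 = plaintext = 0x3B
s_1 = Round(s_0, k_0) = 0x87
s_2 = Round(s_1, k_1) = 0x2F
s_3 = Round(s_2, k_2) = 0xB6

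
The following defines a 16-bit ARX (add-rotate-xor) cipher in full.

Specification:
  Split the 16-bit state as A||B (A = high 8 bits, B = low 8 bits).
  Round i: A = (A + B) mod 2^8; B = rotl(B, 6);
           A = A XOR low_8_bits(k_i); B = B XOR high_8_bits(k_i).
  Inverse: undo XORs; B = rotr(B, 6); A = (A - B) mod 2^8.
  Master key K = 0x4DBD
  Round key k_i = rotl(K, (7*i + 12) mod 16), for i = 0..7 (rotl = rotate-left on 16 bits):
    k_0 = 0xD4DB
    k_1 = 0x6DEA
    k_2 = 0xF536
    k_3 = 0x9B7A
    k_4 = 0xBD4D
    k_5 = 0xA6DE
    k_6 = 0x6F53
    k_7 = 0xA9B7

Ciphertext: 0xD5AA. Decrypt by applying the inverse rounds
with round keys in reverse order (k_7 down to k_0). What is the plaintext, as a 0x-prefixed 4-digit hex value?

0x5927

s_0 = ciphertext = 0xD5AA
s_1 = InvRound(s_0, k_7) = 0x560C
s_2 = InvRound(s_1, k_6) = 0x788D
s_3 = InvRound(s_2, k_5) = 0xFAAC
s_4 = InvRound(s_3, k_4) = 0x7344
s_5 = InvRound(s_4, k_3) = 0x8A7F
s_6 = InvRound(s_5, k_2) = 0x922A
s_7 = InvRound(s_6, k_1) = 0x5B1D
s_8 = InvRound(s_7, k_0) = 0x5927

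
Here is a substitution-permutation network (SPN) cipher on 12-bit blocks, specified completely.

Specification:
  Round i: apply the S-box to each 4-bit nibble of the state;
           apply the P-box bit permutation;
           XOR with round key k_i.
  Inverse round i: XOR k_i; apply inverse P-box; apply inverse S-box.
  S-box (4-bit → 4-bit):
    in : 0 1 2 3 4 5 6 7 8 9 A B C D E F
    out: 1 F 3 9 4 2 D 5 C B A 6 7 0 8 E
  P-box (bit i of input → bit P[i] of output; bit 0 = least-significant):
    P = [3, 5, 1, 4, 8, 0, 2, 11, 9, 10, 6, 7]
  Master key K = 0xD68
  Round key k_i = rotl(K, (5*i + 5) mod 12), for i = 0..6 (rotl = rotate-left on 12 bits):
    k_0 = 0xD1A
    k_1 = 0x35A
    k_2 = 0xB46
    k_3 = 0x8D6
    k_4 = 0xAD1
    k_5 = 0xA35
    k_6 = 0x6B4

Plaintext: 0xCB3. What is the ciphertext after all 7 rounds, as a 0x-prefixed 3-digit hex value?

s_0 = plaintext = 0xCB3
s_1 = Round(s_0, k_0) = 0xB47
s_2 = Round(s_1, k_1) = 0x714
s_3 = Round(s_2, k_2) = 0x001
s_4 = Round(s_3, k_3) = 0xBEC
s_5 = Round(s_4, k_4) = 0x6BB
s_6 = Round(s_5, k_5) = 0x8D2
s_7 = Round(s_6, k_6) = 0x65C

0x65C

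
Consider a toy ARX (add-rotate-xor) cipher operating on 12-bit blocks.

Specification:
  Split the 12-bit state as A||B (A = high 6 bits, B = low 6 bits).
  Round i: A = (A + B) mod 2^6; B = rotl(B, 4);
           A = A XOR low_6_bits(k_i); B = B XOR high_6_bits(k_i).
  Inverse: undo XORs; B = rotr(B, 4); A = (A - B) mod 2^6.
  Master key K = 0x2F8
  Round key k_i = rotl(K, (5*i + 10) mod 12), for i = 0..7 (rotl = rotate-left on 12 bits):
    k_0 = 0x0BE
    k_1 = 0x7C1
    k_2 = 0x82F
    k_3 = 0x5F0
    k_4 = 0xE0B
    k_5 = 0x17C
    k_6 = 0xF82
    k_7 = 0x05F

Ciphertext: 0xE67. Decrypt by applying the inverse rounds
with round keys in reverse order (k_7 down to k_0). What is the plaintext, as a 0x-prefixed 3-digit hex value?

0xE5B

s_0 = ciphertext = 0xE67
s_1 = InvRound(s_0, k_7) = 0x31A
s_2 = InvRound(s_1, k_6) = 0xF12
s_3 = InvRound(s_2, k_5) = 0x8DD
s_4 = InvRound(s_3, k_4) = 0x496
s_5 = InvRound(s_4, k_3) = 0x784
s_6 = InvRound(s_5, k_2) = 0x7D2
s_7 = InvRound(s_6, k_1) = 0xAB4
s_8 = InvRound(s_7, k_0) = 0xE5B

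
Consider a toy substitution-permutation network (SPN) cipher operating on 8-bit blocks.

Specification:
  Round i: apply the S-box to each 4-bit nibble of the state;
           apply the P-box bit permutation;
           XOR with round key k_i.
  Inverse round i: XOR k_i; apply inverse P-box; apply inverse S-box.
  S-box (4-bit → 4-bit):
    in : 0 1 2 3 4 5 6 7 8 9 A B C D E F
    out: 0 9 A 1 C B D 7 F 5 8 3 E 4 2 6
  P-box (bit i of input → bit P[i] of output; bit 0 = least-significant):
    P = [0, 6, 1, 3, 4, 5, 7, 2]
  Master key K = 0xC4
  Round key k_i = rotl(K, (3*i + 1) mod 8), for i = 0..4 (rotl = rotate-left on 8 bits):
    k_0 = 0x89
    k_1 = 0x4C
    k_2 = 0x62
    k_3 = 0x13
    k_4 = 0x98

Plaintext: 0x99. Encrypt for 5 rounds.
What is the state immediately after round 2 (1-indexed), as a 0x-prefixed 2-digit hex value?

s_0 = plaintext = 0x99
s_1 = Round(s_0, k_0) = 0x1A
s_2 = Round(s_1, k_1) = 0x50
s_3 = Round(s_2, k_2) = 0x56
s_4 = Round(s_3, k_3) = 0x2C
s_5 = Round(s_4, k_4) = 0xF6

0x50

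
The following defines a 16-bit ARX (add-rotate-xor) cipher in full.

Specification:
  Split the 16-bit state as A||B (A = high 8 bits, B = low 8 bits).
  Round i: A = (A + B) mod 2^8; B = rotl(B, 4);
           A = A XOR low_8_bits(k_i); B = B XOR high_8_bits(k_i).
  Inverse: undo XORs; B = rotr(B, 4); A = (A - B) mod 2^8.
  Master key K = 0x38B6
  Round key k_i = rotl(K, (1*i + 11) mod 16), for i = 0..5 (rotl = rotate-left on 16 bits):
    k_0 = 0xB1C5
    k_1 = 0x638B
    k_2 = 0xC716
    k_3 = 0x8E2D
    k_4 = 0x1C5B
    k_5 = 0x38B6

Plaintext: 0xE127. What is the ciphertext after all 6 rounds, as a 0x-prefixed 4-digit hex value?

0xB754

s_0 = plaintext = 0xE127
s_1 = Round(s_0, k_0) = 0xCDC3
s_2 = Round(s_1, k_1) = 0x1B5F
s_3 = Round(s_2, k_2) = 0x6C32
s_4 = Round(s_3, k_3) = 0xB3AD
s_5 = Round(s_4, k_4) = 0x3BC6
s_6 = Round(s_5, k_5) = 0xB754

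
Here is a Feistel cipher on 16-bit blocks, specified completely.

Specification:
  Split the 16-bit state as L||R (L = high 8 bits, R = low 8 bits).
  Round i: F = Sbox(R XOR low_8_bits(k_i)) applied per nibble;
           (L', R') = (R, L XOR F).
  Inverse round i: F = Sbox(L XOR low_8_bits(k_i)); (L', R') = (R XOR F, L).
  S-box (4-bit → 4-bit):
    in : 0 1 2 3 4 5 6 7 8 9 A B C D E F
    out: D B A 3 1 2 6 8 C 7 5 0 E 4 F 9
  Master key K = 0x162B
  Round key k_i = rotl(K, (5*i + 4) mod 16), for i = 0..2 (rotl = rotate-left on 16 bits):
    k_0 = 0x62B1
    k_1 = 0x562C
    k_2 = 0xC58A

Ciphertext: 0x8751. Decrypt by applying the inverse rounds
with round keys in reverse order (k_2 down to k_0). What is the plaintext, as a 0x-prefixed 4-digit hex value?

0xEED0

s_0 = ciphertext = 0x8751
s_1 = InvRound(s_0, k_2) = 0x8587
s_2 = InvRound(s_1, k_1) = 0xD085
s_3 = InvRound(s_2, k_0) = 0xEED0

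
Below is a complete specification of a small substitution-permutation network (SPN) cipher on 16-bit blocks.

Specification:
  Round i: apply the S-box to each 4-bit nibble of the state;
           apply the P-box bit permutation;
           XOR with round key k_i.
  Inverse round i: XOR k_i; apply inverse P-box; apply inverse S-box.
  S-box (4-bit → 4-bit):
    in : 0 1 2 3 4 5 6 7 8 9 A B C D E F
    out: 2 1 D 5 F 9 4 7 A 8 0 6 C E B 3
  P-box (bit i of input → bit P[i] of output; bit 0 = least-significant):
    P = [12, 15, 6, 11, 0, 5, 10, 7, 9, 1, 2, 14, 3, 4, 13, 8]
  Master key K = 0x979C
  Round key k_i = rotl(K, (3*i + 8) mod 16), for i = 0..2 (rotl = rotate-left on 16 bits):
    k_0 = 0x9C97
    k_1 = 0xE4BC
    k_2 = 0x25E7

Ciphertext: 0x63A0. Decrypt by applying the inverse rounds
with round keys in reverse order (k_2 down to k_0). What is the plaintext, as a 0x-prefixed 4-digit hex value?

0x1630

s_0 = ciphertext = 0x63A0
s_1 = InvRound(s_0, k_2) = 0xA436
s_2 = InvRound(s_1, k_1) = 0x189A
s_3 = InvRound(s_2, k_0) = 0x1630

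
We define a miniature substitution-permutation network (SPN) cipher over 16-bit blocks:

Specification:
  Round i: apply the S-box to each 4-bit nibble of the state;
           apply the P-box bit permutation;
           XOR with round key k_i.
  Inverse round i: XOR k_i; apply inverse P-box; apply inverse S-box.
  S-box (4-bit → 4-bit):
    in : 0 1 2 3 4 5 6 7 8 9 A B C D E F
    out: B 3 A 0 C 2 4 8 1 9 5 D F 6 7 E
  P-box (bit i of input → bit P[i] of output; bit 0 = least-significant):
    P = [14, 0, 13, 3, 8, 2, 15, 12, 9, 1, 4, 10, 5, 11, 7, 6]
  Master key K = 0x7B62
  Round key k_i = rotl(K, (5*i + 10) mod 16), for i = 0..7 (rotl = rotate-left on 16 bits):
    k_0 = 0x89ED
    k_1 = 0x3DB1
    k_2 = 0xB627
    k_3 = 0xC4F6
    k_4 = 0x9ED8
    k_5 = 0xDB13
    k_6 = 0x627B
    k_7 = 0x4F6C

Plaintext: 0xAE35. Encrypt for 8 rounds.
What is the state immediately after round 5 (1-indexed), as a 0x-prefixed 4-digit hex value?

s_0 = plaintext = 0xAE35
s_1 = Round(s_0, k_0) = 0x8B5E
s_2 = Round(s_1, k_1) = 0x5B84
s_3 = Round(s_2, k_2) = 0x993F
s_4 = Round(s_3, k_3) = 0xE29F
s_5 = Round(s_4, k_4) = 0xA373
s_6 = Round(s_5, k_5) = 0xCBB3
s_7 = Round(s_6, k_6) = 0xFD8B
s_8 = Round(s_7, k_7) = 0x26B6

0xA373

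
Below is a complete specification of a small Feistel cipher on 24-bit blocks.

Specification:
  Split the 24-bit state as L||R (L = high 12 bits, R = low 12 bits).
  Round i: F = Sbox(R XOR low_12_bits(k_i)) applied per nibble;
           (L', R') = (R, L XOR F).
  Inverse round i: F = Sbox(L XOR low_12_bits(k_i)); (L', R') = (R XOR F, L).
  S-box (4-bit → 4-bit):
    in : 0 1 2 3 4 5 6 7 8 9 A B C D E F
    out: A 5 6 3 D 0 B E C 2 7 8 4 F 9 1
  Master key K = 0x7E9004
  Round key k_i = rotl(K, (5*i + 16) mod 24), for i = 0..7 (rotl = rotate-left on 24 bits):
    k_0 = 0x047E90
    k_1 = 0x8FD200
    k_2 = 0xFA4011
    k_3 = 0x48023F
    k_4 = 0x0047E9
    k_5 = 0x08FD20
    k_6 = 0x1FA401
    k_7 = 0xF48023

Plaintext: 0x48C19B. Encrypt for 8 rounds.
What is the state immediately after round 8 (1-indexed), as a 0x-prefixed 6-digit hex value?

0x98A1FC

s_0 = plaintext = 0x48C19B
s_1 = Round(s_0, k_0) = 0x19B524
s_2 = Round(s_1, k_1) = 0x524FF6
s_3 = Round(s_2, k_2) = 0xFF64BA
s_4 = Round(s_3, k_3) = 0x4BA436
s_5 = Round(s_4, k_4) = 0x43674B
s_6 = Round(s_5, k_5) = 0x74B38E
s_7 = Round(s_6, k_6) = 0x38E98A
s_8 = Round(s_7, k_7) = 0x98A1FC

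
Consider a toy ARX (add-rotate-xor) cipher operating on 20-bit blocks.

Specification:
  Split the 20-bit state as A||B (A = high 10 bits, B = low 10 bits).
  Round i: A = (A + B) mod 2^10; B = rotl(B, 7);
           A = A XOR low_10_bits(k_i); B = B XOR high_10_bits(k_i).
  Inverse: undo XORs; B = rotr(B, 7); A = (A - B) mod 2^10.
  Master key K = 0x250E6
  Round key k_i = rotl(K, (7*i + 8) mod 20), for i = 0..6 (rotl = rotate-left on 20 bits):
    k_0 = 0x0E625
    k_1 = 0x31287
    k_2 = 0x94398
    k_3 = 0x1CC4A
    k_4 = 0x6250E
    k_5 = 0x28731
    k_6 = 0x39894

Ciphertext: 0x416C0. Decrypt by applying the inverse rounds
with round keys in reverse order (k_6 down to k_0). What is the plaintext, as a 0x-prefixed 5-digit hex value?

s_0 = ciphertext = 0x416C0
s_1 = InvRound(s_0, k_6) = 0x17534
s_2 = InvRound(s_1, k_5) = 0xB04AB
s_3 = InvRound(s_2, k_4) = 0xAF512
s_4 = InvRound(s_3, k_3) = 0xFB70A
s_5 = InvRound(s_4, k_2) = 0x68ED2
s_6 = InvRound(s_5, k_1) = 0x9C0B4
s_7 = InvRound(s_6, k_0) = 0xFB069

0xFB069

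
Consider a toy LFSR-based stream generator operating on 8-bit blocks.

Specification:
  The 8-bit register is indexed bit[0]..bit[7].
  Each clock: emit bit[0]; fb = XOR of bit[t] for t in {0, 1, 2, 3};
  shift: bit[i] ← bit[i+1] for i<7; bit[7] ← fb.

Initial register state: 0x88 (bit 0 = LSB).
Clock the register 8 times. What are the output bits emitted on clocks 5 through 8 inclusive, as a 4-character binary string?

reg_0 = 0x88
clock 1: out=0, reg = 0xC4
clock 2: out=0, reg = 0xE2
clock 3: out=0, reg = 0xF1
clock 4: out=1, reg = 0xF8
clock 5: out=0, reg = 0xFC
clock 6: out=0, reg = 0x7E
clock 7: out=0, reg = 0xBF
clock 8: out=1, reg = 0x5F

0001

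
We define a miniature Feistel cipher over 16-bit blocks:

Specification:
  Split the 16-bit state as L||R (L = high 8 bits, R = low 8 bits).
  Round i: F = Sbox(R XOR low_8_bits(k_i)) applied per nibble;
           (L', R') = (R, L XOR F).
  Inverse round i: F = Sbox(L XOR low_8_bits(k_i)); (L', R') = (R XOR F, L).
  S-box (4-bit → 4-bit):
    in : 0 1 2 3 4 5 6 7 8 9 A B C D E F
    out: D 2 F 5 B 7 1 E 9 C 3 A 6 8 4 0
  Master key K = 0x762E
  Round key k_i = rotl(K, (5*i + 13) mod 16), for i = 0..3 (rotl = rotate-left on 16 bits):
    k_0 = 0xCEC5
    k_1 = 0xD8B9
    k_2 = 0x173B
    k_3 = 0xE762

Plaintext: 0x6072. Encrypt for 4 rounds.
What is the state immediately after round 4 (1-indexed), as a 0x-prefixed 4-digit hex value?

0xF053

s_0 = plaintext = 0x6072
s_1 = Round(s_0, k_0) = 0x72CE
s_2 = Round(s_1, k_1) = 0xCE9C
s_3 = Round(s_2, k_2) = 0x9CF0
s_4 = Round(s_3, k_3) = 0xF053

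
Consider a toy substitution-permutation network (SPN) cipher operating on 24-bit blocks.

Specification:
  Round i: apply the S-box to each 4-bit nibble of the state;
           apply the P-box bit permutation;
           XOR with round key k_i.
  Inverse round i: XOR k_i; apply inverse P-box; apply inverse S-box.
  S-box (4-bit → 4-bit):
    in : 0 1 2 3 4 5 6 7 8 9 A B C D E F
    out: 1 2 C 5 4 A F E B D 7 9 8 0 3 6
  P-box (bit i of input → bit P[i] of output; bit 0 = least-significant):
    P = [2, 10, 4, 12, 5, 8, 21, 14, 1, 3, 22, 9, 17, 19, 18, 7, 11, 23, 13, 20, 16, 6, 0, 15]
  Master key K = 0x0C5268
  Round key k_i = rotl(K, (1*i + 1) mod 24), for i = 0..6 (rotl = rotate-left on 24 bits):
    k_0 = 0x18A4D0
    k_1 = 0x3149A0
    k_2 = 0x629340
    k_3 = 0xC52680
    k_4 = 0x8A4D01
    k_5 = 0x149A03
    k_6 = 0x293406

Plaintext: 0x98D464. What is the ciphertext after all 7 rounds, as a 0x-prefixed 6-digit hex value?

0x6EA150

s_0 = plaintext = 0x98D464
s_1 = Round(s_0, k_0) = 0xE96DE1
s_2 = Round(s_1, k_1) = 0x2E6440
s_3 = Round(s_2, k_2) = 0x8C1BC5
s_4 = Round(s_3, k_3) = 0xDCF0C2
s_5 = Round(s_4, k_4) = 0x961D13
s_6 = Round(s_5, k_5) = 0x8D3316
s_7 = Round(s_6, k_6) = 0x6EA150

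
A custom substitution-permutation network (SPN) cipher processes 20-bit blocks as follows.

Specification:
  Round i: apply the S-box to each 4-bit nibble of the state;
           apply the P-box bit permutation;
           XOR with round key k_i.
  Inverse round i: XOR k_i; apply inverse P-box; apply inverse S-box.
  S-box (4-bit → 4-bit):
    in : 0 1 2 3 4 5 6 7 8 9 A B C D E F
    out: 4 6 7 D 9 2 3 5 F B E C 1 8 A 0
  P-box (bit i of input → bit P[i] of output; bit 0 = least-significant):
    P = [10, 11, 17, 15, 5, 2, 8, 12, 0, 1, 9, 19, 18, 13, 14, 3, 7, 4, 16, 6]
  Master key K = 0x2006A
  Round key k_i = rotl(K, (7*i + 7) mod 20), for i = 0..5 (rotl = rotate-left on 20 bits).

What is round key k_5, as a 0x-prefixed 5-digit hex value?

0x801A8

K = 0x2006A
k_0 = rotl(K, (7*0+7) mod 20) = rotl(K, 7) = 0x03510
k_1 = rotl(K, (7*1+7) mod 20) = rotl(K, 14) = 0xA8801
k_2 = rotl(K, (7*2+7) mod 20) = rotl(K, 1) = 0x400D4
k_3 = rotl(K, (7*3+7) mod 20) = rotl(K, 8) = 0x06A20
k_4 = rotl(K, (7*4+7) mod 20) = rotl(K, 15) = 0x51003
k_5 = rotl(K, (7*5+7) mod 20) = rotl(K, 2) = 0x801A8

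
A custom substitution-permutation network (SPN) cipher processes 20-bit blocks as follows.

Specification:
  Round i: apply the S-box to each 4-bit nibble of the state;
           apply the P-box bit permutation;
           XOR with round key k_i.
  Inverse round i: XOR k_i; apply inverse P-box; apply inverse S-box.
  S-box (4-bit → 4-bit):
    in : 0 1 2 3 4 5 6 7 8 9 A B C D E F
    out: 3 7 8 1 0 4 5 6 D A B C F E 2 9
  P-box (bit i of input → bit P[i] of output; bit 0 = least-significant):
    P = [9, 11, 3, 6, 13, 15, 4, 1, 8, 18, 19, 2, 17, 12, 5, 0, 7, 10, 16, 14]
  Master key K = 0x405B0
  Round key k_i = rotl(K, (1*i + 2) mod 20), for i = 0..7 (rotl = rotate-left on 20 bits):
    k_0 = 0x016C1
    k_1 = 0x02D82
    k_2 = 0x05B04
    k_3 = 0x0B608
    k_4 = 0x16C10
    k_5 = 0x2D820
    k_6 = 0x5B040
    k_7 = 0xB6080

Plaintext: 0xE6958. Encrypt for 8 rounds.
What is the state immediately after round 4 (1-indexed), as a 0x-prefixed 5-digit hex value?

s_0 = plaintext = 0xE6958
s_1 = Round(s_0, k_0) = 0x610BD
s_2 = Round(s_1, k_1) = 0x73478
s_3 = Round(s_2, k_2) = 0x3DD5C
s_4 = Round(s_3, k_3) = 0xCACF5
s_5 = Round(s_4, k_4) = 0xE199F
s_6 = Round(s_5, k_5) = 0x44E46
s_7 = Round(s_6, k_6) = 0x1B248
s_8 = Round(s_7, k_7) = 0xA666D

0xCACF5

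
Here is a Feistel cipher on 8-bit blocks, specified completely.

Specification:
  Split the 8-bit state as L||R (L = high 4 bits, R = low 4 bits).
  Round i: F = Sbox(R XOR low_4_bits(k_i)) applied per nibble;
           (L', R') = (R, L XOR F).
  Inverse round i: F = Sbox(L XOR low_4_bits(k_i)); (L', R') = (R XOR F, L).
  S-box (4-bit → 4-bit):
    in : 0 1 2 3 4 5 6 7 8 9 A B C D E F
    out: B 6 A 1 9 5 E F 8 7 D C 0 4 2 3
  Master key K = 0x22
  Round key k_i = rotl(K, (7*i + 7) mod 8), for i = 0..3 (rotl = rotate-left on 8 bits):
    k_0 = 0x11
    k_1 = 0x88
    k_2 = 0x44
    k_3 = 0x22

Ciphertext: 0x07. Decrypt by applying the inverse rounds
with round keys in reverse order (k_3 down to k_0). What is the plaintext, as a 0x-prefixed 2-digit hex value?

s_0 = ciphertext = 0x07
s_1 = InvRound(s_0, k_3) = 0xD0
s_2 = InvRound(s_1, k_2) = 0x7D
s_3 = InvRound(s_2, k_1) = 0xE7
s_4 = InvRound(s_3, k_0) = 0x4E

0x4E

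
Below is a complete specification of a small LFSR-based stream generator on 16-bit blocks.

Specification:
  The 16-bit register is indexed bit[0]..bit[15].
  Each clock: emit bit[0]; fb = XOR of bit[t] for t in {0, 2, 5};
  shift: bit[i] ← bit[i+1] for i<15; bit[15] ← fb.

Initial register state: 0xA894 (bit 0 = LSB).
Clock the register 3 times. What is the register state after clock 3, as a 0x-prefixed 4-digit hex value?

0xB512

reg_0 = 0xA894
clock 1: out=0, reg = 0xD44A
clock 2: out=0, reg = 0x6A25
clock 3: out=1, reg = 0xB512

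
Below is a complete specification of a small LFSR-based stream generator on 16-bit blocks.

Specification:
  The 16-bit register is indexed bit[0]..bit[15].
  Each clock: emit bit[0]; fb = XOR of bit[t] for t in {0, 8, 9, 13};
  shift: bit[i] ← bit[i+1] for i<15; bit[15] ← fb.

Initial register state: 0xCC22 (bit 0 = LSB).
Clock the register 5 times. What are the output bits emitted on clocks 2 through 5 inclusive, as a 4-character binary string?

1000

reg_0 = 0xCC22
clock 1: out=0, reg = 0x6611
clock 2: out=1, reg = 0xB308
clock 3: out=0, reg = 0xD984
clock 4: out=0, reg = 0xECC2
clock 5: out=0, reg = 0xF661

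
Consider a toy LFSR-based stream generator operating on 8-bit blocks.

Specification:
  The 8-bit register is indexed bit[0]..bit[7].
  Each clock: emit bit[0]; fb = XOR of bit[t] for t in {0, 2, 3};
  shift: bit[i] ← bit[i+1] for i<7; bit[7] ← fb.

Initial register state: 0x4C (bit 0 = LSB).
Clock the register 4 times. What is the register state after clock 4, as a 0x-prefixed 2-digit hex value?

reg_0 = 0x4C
clock 1: out=0, reg = 0x26
clock 2: out=0, reg = 0x93
clock 3: out=1, reg = 0xC9
clock 4: out=1, reg = 0x64

0x64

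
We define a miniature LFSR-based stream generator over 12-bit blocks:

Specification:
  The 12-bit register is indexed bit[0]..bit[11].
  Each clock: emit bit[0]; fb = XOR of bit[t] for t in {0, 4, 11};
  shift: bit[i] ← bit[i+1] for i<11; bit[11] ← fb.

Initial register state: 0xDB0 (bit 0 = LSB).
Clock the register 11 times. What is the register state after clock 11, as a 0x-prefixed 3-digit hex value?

0x24D

reg_0 = 0xDB0
clock 1: out=0, reg = 0x6D8
clock 2: out=0, reg = 0xB6C
clock 3: out=0, reg = 0xDB6
clock 4: out=0, reg = 0x6DB
clock 5: out=1, reg = 0x36D
clock 6: out=1, reg = 0x9B6
clock 7: out=0, reg = 0x4DB
clock 8: out=1, reg = 0x26D
clock 9: out=1, reg = 0x936
clock 10: out=0, reg = 0x49B
clock 11: out=1, reg = 0x24D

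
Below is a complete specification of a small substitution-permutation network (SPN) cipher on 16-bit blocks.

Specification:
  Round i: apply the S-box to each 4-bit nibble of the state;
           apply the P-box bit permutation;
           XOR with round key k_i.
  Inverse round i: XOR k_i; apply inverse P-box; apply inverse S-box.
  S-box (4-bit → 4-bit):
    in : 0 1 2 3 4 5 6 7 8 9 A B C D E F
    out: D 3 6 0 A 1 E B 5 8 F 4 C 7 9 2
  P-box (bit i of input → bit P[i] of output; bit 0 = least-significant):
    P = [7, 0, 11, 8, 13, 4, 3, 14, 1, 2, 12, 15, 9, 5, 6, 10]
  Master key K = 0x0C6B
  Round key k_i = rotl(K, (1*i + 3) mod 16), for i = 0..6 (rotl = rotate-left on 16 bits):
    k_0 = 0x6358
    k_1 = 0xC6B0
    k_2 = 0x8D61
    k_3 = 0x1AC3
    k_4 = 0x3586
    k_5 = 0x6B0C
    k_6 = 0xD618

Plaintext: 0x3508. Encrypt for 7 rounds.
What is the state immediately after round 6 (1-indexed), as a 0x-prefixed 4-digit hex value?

0x44F2

s_0 = plaintext = 0x3508
s_1 = Round(s_0, k_0) = 0x0BD2
s_2 = Round(s_1, k_1) = 0xF8E9
s_3 = Round(s_2, k_2) = 0xFC43
s_4 = Round(s_3, k_3) = 0xCAF3
s_5 = Round(s_4, k_4) = 0xA1D0
s_6 = Round(s_5, k_5) = 0x44F2
s_7 = Round(s_6, k_6) = 0x5A2D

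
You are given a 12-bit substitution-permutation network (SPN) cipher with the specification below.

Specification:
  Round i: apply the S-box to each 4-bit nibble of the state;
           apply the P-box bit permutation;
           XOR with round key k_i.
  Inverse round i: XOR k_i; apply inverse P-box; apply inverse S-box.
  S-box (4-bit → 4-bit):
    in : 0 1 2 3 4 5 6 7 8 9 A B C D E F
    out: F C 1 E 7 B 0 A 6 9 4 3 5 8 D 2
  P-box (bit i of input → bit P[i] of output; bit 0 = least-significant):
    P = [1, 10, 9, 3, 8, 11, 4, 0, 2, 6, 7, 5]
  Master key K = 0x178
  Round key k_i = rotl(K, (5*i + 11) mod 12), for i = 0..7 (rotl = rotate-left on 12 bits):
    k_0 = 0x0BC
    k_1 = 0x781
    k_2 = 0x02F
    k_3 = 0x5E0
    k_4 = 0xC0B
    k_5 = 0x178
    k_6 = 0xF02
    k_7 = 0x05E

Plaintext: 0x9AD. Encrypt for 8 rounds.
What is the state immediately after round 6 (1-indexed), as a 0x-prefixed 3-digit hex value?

0x78E

s_0 = plaintext = 0x9AD
s_1 = Round(s_0, k_0) = 0x080
s_2 = Round(s_1, k_1) = 0x97F
s_3 = Round(s_2, k_2) = 0xC0A
s_4 = Round(s_3, k_3) = 0xE75
s_5 = Round(s_4, k_4) = 0x0A4
s_6 = Round(s_5, k_5) = 0x78E
s_7 = Round(s_6, k_6) = 0x578
s_8 = Round(s_7, k_7) = 0xE3B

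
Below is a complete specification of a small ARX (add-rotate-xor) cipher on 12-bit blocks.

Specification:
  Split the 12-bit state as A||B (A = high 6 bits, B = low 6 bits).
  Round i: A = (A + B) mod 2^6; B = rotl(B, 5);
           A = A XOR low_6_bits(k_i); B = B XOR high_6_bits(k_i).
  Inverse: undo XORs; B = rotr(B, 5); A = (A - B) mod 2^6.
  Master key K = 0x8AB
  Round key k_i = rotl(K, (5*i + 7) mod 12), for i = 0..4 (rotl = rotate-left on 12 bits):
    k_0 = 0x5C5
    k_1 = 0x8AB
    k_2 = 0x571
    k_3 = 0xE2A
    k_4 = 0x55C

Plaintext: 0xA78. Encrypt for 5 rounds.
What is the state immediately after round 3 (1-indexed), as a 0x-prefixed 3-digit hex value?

s_0 = plaintext = 0xA78
s_1 = Round(s_0, k_0) = 0x90B
s_2 = Round(s_1, k_1) = 0x107
s_3 = Round(s_2, k_2) = 0xEB6
s_4 = Round(s_3, k_3) = 0x6A3
s_5 = Round(s_4, k_4) = 0x864

0xEB6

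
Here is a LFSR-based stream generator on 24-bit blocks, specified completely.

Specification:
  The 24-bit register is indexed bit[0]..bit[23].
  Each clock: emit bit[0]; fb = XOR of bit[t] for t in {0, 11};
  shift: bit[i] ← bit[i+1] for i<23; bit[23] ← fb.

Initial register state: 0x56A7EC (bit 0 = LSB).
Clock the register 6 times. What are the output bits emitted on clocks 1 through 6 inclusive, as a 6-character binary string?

001101

reg_0 = 0x56A7EC
clock 1: out=0, reg = 0x2B53F6
clock 2: out=0, reg = 0x15A9FB
clock 3: out=1, reg = 0x0AD4FD
clock 4: out=1, reg = 0x856A7E
clock 5: out=0, reg = 0xC2B53F
clock 6: out=1, reg = 0xE15A9F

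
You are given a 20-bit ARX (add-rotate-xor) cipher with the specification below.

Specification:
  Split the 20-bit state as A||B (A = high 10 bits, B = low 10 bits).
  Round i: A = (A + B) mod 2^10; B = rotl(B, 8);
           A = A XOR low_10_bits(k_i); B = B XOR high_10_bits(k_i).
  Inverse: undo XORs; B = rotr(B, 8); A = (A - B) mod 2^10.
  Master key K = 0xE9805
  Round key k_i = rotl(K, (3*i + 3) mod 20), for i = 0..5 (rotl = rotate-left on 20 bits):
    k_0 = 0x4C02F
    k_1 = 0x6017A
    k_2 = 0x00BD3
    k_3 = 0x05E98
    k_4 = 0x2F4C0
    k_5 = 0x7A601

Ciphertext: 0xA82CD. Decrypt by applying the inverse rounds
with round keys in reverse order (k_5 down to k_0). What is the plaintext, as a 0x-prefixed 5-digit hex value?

0xD476C

s_0 = ciphertext = 0xA82CD
s_1 = InvRound(s_0, k_5) = 0x03893
s_2 = InvRound(s_1, k_4) = 0x058B8
s_3 = InvRound(s_2, k_3) = 0xF4ABC
s_4 = InvRound(s_3, k_2) = 0x41EFA
s_5 = InvRound(s_4, k_1) = 0xA49EB
s_6 = InvRound(s_5, k_0) = 0xD476C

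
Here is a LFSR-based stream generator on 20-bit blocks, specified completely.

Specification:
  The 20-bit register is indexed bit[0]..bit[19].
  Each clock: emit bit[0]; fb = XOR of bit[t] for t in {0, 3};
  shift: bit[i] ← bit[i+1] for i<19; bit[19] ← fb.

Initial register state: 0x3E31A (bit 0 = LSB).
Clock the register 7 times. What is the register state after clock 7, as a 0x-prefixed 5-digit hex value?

reg_0 = 0x3E31A
clock 1: out=0, reg = 0x9F18D
clock 2: out=1, reg = 0x4F8C6
clock 3: out=0, reg = 0x27C63
clock 4: out=1, reg = 0x93E31
clock 5: out=1, reg = 0xC9F18
clock 6: out=0, reg = 0xE4F8C
clock 7: out=0, reg = 0xF27C6

0xF27C6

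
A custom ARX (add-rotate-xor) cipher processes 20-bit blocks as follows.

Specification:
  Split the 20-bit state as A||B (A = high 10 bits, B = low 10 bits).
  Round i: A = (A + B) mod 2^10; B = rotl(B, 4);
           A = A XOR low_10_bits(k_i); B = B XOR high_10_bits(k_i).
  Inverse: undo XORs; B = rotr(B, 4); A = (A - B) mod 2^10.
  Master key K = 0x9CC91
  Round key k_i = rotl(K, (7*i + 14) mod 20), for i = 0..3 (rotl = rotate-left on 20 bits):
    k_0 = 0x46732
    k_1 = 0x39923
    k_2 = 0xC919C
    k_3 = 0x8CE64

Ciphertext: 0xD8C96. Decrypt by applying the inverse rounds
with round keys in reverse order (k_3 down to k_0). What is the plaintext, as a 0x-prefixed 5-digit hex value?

0xA7B5A

s_0 = ciphertext = 0xD8C96
s_1 = InvRound(s_0, k_3) = 0xE756A
s_2 = InvRound(s_1, k_2) = 0x977A4
s_3 = InvRound(s_2, k_1) = 0xB28B4
s_4 = InvRound(s_3, k_0) = 0xA7B5A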